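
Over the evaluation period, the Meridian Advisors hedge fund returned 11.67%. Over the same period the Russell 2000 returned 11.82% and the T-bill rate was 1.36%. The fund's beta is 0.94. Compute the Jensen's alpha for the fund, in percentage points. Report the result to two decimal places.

CAPM expected return = Rf + β(Rm − Rf) = 1.36% + 0.94 × (11.82% − 1.36%) = 1.36 + 0.94 × 10.46 = 11.1924%
Jensen's α = Rp − E[R] = 11.67% − 11.1924% = 0.4776

0.48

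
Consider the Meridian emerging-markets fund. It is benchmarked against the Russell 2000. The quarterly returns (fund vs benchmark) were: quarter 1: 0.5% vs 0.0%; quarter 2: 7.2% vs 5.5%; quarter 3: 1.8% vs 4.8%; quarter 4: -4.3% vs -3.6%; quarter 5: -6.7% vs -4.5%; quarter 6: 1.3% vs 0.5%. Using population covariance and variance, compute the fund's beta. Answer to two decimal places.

1.11

r̄p = -0.0333%,  r̄m = 0.4500%
Cov = Σ(rp − r̄p)(rm − r̄m) / 6 = 15.7683
Var(rm) = Σ(rm − r̄m)² / 6 = 14.2558
β = Cov / Var = 15.7683 / 14.2558 = 1.1061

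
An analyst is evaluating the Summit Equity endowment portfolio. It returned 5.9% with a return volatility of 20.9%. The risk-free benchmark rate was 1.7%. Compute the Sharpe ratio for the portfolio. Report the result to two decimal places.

0.20

Sharpe = (Rp − Rf) / σp = (5.9% − 1.7%) / 20.9% = 4.20% / 20.9% = 0.2010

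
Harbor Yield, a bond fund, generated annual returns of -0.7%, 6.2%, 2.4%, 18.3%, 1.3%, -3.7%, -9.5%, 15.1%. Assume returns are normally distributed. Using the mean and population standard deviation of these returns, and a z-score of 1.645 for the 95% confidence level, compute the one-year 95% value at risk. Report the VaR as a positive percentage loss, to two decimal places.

Mean return μ = 29.40 / 8 = 3.6750%
Population σ = √[Σ(r − μ)² / 8] = √[605.1750 / 8] = √75.6469 = 8.6975%
VaR = −(μ − z·σ) = −(3.6750 − 1.645 × 8.6975) = −(-10.6324) = 10.6324%

10.63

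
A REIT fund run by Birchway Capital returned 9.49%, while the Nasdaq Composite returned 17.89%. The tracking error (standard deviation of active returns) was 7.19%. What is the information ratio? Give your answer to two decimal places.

-1.17

IR = (Rp − Rb) / TE = (9.49% − 17.89%) / 7.19% = -8.40% / 7.19% = -1.1683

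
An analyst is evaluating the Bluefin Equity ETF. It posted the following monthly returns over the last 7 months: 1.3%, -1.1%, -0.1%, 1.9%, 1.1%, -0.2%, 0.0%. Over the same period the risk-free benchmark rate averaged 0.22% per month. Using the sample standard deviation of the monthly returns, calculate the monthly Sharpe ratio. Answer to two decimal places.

Mean return r̄ = 2.90 / 7 = 0.4143%
Sample std dev = √[6.5686 / 6] = 1.0463%
Sharpe = (r̄ − rf) / σ = (0.4143 − 0.22) / 1.0463 = 0.1943 / 1.0463 = 0.1857

0.19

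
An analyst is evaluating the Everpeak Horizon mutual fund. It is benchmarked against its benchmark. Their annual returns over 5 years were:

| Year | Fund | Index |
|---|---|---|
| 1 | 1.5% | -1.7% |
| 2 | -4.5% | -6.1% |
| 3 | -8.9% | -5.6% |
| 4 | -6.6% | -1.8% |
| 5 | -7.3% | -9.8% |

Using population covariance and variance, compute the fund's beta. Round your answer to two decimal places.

0.64

r̄p = -5.1600%,  r̄m = -5.0000%
Cov = Σ(rp − r̄p)(rm − r̄m) / 5 = 5.8320
Var(rm) = Σ(rm − r̄m)² / 5 = 9.1480
β = Cov / Var = 5.8320 / 9.1480 = 0.6375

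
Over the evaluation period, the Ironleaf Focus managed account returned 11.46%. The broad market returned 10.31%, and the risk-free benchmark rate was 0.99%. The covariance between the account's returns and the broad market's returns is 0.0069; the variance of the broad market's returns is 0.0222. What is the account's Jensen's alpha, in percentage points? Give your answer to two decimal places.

7.57

β = Cov / Var = 0.0069 / 0.0222 = 0.3108
E[R] = Rf + β(Rm − Rf) = 0.99% + 0.3108 × (10.31% − 0.99%) = 3.8867%
α = Rp − E[R] = 11.46% − 3.8867% = 7.5733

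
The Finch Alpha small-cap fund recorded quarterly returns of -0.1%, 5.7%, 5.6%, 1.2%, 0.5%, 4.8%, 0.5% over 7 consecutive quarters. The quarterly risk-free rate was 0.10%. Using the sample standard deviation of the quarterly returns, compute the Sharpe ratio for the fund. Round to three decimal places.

μ = (-0.1 + 5.7 + 5.6 + 1.2 + 0.5 + 4.8 + 0.5) / 7 = 2.6000%
Σ(r − μ)² = 41.5200; sample σ = √(41.5200/6) = 2.6306%
Sharpe = (μ − rf) / σ = (2.6000 − 0.1) / 2.6306 = 2.5000 / 2.6306 = 0.9504

0.950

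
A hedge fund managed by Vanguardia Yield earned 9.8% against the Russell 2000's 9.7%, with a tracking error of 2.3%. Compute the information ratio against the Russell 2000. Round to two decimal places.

IR = (Rp − Rb) / TE = (9.8% − 9.7%) / 2.3% = 0.10% / 2.3% = 0.0435

0.04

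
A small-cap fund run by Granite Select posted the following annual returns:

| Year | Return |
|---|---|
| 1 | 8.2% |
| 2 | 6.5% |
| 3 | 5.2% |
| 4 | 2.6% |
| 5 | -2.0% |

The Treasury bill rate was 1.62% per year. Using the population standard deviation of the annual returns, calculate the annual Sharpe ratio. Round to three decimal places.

Mean return μ = 20.50 / 5 = 4.1000%
Population σ = √[Σ(r − μ)² / 5] = √[63.2400 / 5] = √12.6480 = 3.5564%
Sharpe = (μ − rf) / σ = (4.1000 − 1.62) / 3.5564 = 2.4800 / 3.5564 = 0.6973

0.697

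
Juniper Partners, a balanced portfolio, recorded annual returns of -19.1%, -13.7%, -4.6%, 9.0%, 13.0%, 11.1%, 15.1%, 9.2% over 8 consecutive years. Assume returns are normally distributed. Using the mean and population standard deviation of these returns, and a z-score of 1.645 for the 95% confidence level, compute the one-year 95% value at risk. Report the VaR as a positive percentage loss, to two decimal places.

Mean return μ = 20.00 / 8 = 2.5000%
Σ(r − μ)² = 1209.5200; population σ = √(1209.5200/8) = 12.2959%
VaR = −(μ − z·σ) = −(2.5000 − 1.645 × 12.2959) = −(-17.7268) = 17.7268%

17.73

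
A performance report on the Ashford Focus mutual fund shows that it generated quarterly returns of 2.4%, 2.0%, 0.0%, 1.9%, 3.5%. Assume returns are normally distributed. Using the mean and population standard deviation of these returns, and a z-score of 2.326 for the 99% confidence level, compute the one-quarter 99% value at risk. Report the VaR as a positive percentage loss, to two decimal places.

r̄ = (2.4 + 2 + 0 + 1.9 + 3.5) / 5 = 9.80 / 5 = 1.9600%
Population σ = √[Σ(r − r̄)² / 5] = √[6.4120 / 5] = √1.2824 = 1.1324%
VaR = −(r̄ − z·σ) = −(1.9600 − 2.326 × 1.1324) = −(-0.6740) = 0.6740%

0.67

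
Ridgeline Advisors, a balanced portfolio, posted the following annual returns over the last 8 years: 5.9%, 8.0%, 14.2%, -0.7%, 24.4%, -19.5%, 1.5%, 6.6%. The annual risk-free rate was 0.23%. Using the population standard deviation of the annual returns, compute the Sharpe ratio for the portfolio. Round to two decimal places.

0.41

r̄ = (5.9 + 8 + 14.2 − 0.7 + 24.4 − 19.5 + 1.5 + 6.6) / 8 = 5.0500%
Σ(r − r̄)² = (5.9 − 5.0500)² + (8 − 5.0500)² + … = 1118.3400
σ = √[1118.3400 / 8] = 11.8234%
Sharpe = (r̄ − rf) / σ = (5.0500 − 0.23) / 11.8234 = 4.8200 / 11.8234 = 0.4077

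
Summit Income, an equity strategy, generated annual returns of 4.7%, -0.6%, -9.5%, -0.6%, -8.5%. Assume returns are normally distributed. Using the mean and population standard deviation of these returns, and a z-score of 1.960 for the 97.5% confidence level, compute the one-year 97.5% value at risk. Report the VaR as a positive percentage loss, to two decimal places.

13.39

Mean return r̄ = -14.50 / 5 = -2.9000%
Σ(r − r̄)² = (4.7 − (-2.9000))² + (-0.6 − (-2.9000))² + (-9.5 − (-2.9000))² + … = 143.2600
σ = √[143.2600 / 5] = 5.3528%
VaR = −(r̄ − z·σ) = −(-2.9000 − 1.960 × 5.3528) = −(-13.3915) = 13.3915%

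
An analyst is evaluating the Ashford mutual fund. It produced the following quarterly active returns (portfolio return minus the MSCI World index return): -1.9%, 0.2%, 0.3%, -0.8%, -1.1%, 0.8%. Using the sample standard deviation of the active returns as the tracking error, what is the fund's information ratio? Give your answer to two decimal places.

Mean return r̄ = -2.50 / 6 = -0.4167%
Σ(r − r̄)² = (-1.9 − (-0.4167))² + (0.2 − (-0.4167))² + … = 5.1883
σ = √[5.1883 / 5] = 1.0187%
IR = r̄ / tracking error = -0.4167 / 1.0187 = -0.4091

-0.41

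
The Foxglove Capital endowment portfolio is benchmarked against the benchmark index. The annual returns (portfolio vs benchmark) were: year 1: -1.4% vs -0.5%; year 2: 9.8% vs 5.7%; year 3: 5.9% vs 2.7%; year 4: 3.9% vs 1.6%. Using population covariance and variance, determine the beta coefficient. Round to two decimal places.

1.77

r̄p = 4.5500%,  r̄m = 2.3750%
Cov = Σ(rp − r̄p)(rm − r̄m) / 4 = 8.8763
Var(rm) = Σ(rm − r̄m)² / 4 = 5.0069
β = Cov / Var = 8.8763 / 5.0069 = 1.7728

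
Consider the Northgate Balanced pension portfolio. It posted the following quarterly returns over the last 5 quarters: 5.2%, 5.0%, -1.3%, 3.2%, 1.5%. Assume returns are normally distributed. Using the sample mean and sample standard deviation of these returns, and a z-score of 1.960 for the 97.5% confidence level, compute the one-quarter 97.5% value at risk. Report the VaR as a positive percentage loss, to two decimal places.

Mean return r̄ = 13.60 / 5 = 2.7200%
Sample std dev = √[29.2280 / 4] = 2.7031%
VaR = −(r̄ − z·σ) = −(2.7200 − 1.960 × 2.7031) = −(-2.5781) = 2.5781%

2.58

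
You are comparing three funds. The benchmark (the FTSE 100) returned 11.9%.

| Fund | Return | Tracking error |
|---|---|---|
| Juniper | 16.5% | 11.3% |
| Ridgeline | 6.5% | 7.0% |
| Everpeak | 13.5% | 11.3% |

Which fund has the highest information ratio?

Juniper

Juniper: IR = (16.5% − 11.9%) / 11.3% = 0.407
Ridgeline: IR = (6.5% − 11.9%) / 7.0% = -0.771
Everpeak: IR = (13.5% − 11.9%) / 11.3% = 0.142
Highest: Juniper (0.407).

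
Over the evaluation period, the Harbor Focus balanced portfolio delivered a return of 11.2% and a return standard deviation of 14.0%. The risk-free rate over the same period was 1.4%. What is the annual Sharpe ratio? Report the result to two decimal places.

0.70

Sharpe = (Rp − Rf) / σp = (11.2% − 1.4%) / 14.0% = 9.80% / 14.0% = 0.7000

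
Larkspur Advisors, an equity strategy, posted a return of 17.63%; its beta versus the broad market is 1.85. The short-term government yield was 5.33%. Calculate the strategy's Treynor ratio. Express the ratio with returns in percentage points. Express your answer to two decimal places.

6.65

Treynor = (Rp − Rf) / β = (17.63% − 5.33%) / 1.85 = 12.30 / 1.85 = 6.6486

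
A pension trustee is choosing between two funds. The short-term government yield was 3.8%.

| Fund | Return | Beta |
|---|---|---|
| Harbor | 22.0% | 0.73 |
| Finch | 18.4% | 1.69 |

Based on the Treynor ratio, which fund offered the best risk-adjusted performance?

Harbor

Harbor: Treynor = (22.0% − 3.8%) / 0.73 = 24.932
Finch: Treynor = (18.4% − 3.8%) / 1.69 = 8.639
Highest: Harbor (24.932).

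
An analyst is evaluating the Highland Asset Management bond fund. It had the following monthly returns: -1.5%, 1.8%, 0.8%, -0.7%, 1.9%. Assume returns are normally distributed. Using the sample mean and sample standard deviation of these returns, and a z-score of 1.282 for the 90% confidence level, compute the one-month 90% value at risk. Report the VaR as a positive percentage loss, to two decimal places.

1.48

μ = (-1.5 + 1.8 + 0.8 − 0.7 + 1.9) / 5 = 2.30 / 5 = 0.4600%
Sample std dev = √[9.1720 / 4] = 1.5143%
VaR = −(μ − z·σ) = −(0.4600 − 1.282 × 1.5143) = −(-1.4813) = 1.4813%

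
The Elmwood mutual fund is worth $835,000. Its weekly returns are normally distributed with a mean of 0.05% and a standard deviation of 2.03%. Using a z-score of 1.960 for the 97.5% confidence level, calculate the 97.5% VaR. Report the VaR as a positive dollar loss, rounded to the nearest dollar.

$32,805

Return at the 97.5% tail: μ − z·σ = 0.05% − 1.960 × 2.03% = 0.05 − 3.9788 = -3.9288%
VaR = −(-3.9288%) × $835,000 = 3.9288% × $835,000 = $32,805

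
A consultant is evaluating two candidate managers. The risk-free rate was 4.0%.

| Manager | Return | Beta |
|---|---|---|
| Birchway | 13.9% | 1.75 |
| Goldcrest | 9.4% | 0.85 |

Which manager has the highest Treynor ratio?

Birchway: Treynor = (13.9% − 4.0%) / 1.75 = 5.657
Goldcrest: Treynor = (9.4% − 4.0%) / 0.85 = 6.353
Highest: Goldcrest (6.353).

Goldcrest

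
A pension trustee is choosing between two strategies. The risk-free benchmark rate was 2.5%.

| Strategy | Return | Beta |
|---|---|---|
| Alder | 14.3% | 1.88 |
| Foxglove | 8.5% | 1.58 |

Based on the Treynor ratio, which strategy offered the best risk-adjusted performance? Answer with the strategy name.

Alder: Treynor = (14.3% − 2.5%) / 1.88 = 6.277
Foxglove: Treynor = (8.5% − 2.5%) / 1.58 = 3.797
Highest: Alder (6.277).

Alder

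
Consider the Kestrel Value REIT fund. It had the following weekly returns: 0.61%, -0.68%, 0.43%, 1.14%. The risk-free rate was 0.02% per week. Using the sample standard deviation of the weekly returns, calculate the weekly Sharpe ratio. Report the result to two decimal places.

Mean return r̄ = 1.500 / 4 = 0.3750%
Σ(r − r̄)² = 1.7565; sample σ = √(1.7565/3) = 0.7652%
Sharpe = (r̄ − rf) / σ = (0.3750 − 0.02) / 0.7652 = 0.3550 / 0.7652 = 0.4639

0.46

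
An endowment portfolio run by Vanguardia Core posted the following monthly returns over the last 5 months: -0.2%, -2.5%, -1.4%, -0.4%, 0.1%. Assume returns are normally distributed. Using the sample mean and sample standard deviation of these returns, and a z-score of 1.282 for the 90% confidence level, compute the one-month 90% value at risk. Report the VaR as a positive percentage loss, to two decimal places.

2.25

r̄ = (-0.2 − 2.5 − 1.4 − 0.4 + 0.1) / 5 = -0.8800%
Σ(r − r̄)² = 4.5480; sample σ = √(4.5480/4) = 1.0663%
VaR = −(r̄ − z·σ) = −(-0.8800 − 1.282 × 1.0663) = −(-2.2470) = 2.2470%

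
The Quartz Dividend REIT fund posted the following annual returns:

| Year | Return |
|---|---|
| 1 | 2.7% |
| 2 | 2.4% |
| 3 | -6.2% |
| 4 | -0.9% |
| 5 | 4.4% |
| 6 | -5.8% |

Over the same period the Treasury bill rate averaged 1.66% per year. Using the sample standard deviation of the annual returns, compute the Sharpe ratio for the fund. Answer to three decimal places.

μ = (2.7 + 2.4 − 6.2 − 0.9 + 4.4 − 5.8) / 6 = -3.40 / 6 = -0.5667%
Sample std dev = √[103.3733 / 5] = 4.5469%
Sharpe = (μ − rf) / σ = (-0.5667 − 1.66) / 4.5469 = -2.2267 / 4.5469 = -0.4897

-0.490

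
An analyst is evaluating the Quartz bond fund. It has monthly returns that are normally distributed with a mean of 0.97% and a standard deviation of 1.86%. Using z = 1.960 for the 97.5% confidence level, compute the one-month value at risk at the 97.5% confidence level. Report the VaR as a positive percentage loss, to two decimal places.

VaR (as % loss) = −(μ − z·σ) = −(0.97% − 1.960 × 1.86%) = −(-2.6756%) = 2.6756%

2.68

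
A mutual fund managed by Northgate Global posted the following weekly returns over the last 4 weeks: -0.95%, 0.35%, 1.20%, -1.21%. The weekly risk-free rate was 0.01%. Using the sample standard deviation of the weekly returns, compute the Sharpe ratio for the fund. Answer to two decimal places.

-0.14

Mean return μ = -0.610 / 4 = -0.1525%
Sample σ = √[Σ(r − μ)² / 3] = √[3.8361 / 3] = √1.2787 = 1.1308%
Sharpe = (μ − rf) / σ = (-0.1525 − 0.01) / 1.1308 = -0.1625 / 1.1308 = -0.1437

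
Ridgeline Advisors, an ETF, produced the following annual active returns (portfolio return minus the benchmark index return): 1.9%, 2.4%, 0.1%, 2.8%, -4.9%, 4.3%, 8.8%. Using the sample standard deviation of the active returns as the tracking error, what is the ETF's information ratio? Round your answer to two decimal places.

r̄ = (1.9 + 2.4 + 0.1 + 2.8 − 4.9 + 4.3 + 8.8) / 7 = 2.2000%
Σ(r − r̄)² = (1.9 − 2.2000)² + (2.4 − 2.2000)² + (0.1 − 2.2000)² + … = 103.2800
sample σ = √(103.2800 / 6) = √17.2133 = 4.1489%
IR = r̄ / tracking error = 2.2000 / 4.1489 = 0.5303

0.53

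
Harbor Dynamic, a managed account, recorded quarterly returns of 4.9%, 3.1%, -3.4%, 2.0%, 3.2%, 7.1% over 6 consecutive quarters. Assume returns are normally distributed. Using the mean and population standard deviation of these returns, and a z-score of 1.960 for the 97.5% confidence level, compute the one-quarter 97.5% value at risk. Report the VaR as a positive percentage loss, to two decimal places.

Mean return r̄ = 16.90 / 6 = 2.8167%
Σ(r − r̄)² = 62.2283; population σ = √(62.2283/6) = 3.2205%
VaR = −(r̄ − z·σ) = −(2.8167 − 1.960 × 3.2205) = −(-3.4955) = 3.4955%

3.50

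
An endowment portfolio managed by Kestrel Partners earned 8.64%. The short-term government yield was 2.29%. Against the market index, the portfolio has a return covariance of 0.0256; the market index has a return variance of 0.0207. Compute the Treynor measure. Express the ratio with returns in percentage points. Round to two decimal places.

β = Cov / Var = 0.0256 / 0.0207 = 1.2367
Treynor = (Rp − Rf) / β = (8.64% − 2.29%) / 1.2367 = 6.35 / 1.2367 = 5.1346

5.13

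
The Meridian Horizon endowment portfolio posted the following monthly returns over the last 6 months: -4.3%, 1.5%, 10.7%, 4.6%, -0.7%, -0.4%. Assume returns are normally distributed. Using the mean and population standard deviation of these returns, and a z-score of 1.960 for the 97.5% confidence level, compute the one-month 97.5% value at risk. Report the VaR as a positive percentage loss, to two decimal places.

Mean return r̄ = 11.40 / 6 = 1.9000%
Population σ = √[Σ(r − r̄)² / 6] = √[135.3800 / 6] = √22.5633 = 4.7501%
VaR = −(r̄ − z·σ) = −(1.9000 − 1.960 × 4.7501) = −(-7.4102) = 7.4102%

7.41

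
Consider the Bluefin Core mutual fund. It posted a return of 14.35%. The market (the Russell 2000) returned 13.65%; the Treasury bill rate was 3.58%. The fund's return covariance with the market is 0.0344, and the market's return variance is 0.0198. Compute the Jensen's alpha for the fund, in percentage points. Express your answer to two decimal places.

β = Cov / Var = 0.0344 / 0.0198 = 1.7374
E[R] = Rf + β(Rm − Rf) = 3.58% + 1.7374 × (13.65% − 3.58%) = 21.0756%
α = Rp − E[R] = 14.35% − 21.0756% = -6.7256

-6.73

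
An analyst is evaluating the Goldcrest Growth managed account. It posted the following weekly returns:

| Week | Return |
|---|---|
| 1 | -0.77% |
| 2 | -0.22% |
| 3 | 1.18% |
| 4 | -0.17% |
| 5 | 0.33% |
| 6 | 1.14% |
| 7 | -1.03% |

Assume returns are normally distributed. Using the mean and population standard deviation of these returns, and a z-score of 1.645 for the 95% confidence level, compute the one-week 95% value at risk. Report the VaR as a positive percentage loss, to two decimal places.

r̄ = (-0.77 − 0.22 + 1.18 − 0.17 + 0.33 + 1.14 − 1.03) / 7 = 0.0657%
Population σ = √[Σ(r − r̄)² / 7] = √[4.5018 / 7] = √0.6431 = 0.8019%
VaR = −(r̄ − z·σ) = −(0.0657 − 1.645 × 0.8019) = −(-1.2534) = 1.2534%

1.25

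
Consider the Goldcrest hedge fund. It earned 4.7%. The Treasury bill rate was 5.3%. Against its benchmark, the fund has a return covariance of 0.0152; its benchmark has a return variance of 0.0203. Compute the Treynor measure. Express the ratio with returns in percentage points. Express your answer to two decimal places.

-0.80

β = Cov / Var = 0.0152 / 0.0203 = 0.7488
Treynor = (Rp − Rf) / β = (4.7% − 5.3%) / 0.7488 = -0.60 / 0.7488 = -0.8013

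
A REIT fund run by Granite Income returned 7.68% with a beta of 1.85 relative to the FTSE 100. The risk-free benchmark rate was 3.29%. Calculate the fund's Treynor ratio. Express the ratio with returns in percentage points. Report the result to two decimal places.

Treynor = (Rp − Rf) / β = (7.68% − 3.29%) / 1.85 = 4.39 / 1.85 = 2.3730

2.37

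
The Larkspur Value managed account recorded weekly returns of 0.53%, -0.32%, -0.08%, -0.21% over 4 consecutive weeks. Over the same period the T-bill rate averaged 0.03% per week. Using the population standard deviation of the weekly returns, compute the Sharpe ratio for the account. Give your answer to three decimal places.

r̄ = (0.53 − 0.32 − 0.08 − 0.21) / 4 = -0.0200%
Σ(r − r̄)² = 0.4322; population σ = √(0.4322/4) = 0.3287%
Sharpe = (r̄ − rf) / σ = (-0.0200 − 0.03) / 0.3287 = -0.0500 / 0.3287 = -0.1521

-0.152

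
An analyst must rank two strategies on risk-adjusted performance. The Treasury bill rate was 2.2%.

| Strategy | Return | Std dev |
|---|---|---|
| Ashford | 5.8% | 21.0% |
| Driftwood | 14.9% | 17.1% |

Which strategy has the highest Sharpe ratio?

Ashford: Sharpe ratio = (5.8% − 2.2%) / 21.0% = 0.171
Driftwood: Sharpe ratio = (14.9% − 2.2%) / 17.1% = 0.743
Highest: Driftwood (0.743).

Driftwood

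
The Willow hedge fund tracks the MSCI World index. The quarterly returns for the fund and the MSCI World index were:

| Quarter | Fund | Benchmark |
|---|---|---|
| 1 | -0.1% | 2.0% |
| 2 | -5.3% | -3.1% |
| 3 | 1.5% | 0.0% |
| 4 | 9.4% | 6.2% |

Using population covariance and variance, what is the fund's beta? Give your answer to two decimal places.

r̄p = 1.3750%,  r̄m = 1.2750%
Cov = Σ(rp − r̄p)(rm − r̄m) / 4 = 16.8744
Var(rm) = Σ(rm − r̄m)² / 4 = 11.3869
β = Cov / Var = 16.8744 / 11.3869 = 1.4819

1.48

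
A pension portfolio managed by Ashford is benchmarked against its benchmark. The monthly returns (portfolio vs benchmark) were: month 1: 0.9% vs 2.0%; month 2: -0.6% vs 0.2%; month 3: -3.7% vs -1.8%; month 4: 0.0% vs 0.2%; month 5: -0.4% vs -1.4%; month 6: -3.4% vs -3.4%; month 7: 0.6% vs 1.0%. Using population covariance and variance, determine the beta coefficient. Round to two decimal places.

0.89

r̄p = -0.9429%,  r̄m = -0.4571%
Cov = Σ(rp − r̄p)(rm − r̄m) / 7 = 2.5776
Var(rm) = Σ(rm − r̄m)² / 7 = 2.9110
β = Cov / Var = 2.5776 / 2.9110 = 0.8855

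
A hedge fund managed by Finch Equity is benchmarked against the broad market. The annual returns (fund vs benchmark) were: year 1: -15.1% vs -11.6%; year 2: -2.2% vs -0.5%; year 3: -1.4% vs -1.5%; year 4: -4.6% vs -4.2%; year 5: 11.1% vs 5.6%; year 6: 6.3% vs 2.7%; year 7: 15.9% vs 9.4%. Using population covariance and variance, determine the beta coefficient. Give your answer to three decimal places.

1.514

r̄p = 1.4286%,  r̄m = -0.0143%
Cov = Σ(rp − r̄p)(rm − r̄m) / 7 = 60.9218
Var(rm) = Σ(rm − r̄m)² / 7 = 40.2441
β = Cov / Var = 60.9218 / 40.2441 = 1.5138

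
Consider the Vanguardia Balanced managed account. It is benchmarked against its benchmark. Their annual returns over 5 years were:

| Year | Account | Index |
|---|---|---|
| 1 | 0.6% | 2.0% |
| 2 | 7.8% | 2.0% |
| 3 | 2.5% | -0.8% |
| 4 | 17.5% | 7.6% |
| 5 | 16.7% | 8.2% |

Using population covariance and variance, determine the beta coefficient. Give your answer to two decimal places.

1.85

r̄p = 9.0200%,  r̄m = 3.8000%
Cov = Σ(rp − r̄p)(rm − r̄m) / 5 = 22.6720
Var(rm) = Σ(rm − r̄m)² / 5 = 12.2880
β = Cov / Var = 22.6720 / 12.2880 = 1.8451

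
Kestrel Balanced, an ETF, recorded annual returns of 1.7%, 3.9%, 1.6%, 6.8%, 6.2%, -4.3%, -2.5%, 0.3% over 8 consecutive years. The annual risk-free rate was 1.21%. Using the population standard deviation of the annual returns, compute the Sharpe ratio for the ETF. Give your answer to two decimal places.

μ = (1.7 + 3.9 + 1.6 + 6.8 + 6.2 − 4.3 − 2.5 + 0.3) / 8 = 13.70 / 8 = 1.7125%
Population std dev = √[106.7088 / 8] = 3.6522%
Sharpe = (μ − rf) / σ = (1.7125 − 1.21) / 3.6522 = 0.5025 / 3.6522 = 0.1376

0.14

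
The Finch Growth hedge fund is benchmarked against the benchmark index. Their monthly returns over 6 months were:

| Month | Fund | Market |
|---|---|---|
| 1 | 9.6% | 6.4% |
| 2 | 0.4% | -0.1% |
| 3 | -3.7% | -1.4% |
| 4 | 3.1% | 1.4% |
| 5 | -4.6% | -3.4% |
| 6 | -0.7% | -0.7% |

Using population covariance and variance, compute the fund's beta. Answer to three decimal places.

1.524

r̄p = 0.6833%,  r̄m = 0.3667%
Cov = Σ(rp − r̄p)(rm − r̄m) / 6 = 14.2578
Var(rm) = Σ(rm − r̄m)² / 6 = 9.3556
β = Cov / Var = 14.2578 / 9.3556 = 1.5240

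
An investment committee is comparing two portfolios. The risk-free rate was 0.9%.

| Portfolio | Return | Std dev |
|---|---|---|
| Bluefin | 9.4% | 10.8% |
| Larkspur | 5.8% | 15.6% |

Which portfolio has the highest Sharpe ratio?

Bluefin

Bluefin: Sharpe ratio = (9.4% − 0.9%) / 10.8% = 0.787
Larkspur: Sharpe ratio = (5.8% − 0.9%) / 15.6% = 0.314
Highest: Bluefin (0.787).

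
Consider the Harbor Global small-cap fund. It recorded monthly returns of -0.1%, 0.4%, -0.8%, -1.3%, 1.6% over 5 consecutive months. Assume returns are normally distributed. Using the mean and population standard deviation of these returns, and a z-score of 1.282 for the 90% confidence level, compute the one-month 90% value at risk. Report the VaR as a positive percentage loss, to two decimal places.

μ = (-0.1 + 0.4 − 0.8 − 1.3 + 1.6) / 5 = -0.0400%
Σ(r − μ)² = (-0.1 − (-0.0400))² + (0.4 − (-0.0400))² + (-0.8 − (-0.0400))² + … = 5.0520
population σ = √(5.0520 / 5) = √1.0104 = 1.0052%
VaR = −(μ − z·σ) = −(-0.0400 − 1.282 × 1.0052) = −(-1.3287) = 1.3287%

1.33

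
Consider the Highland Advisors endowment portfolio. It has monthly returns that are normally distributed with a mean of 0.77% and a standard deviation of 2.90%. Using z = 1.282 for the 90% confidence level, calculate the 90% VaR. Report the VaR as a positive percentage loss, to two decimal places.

2.95

VaR (as % loss) = −(μ − z·σ) = −(0.77% − 1.282 × 2.90%) = −(-2.9478%) = 2.9478%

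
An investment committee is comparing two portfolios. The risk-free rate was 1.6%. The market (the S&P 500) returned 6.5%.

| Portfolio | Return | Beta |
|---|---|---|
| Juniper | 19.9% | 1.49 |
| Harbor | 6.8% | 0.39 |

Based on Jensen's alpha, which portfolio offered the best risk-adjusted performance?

Juniper

Juniper: α = 19.9% − [1.6% + 1.49 × (6.5% − 1.6%)] = 10.999
Harbor: α = 6.8% − [1.6% + 0.39 × (6.5% − 1.6%)] = 3.289
Highest: Juniper (10.999).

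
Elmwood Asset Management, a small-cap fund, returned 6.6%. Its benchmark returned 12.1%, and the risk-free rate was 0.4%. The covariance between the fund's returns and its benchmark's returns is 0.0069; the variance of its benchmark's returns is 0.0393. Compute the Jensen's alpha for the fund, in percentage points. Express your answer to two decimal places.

4.15

β = Cov / Var = 0.0069 / 0.0393 = 0.1756
E[R] = Rf + β(Rm − Rf) = 0.4% + 0.1756 × (12.1% − 0.4%) = 2.4545%
α = Rp − E[R] = 6.6% − 2.4545% = 4.1455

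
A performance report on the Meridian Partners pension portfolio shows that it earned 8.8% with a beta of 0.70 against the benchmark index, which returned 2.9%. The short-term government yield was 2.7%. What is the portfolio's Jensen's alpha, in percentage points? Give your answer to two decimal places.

CAPM expected return = Rf + β(Rm − Rf) = 2.7% + 0.70 × (2.9% − 2.7%) = 2.7 + 0.70 × 0.20 = 2.8400%
Jensen's α = Rp − E[R] = 8.8% − 2.8400% = 5.9600

5.96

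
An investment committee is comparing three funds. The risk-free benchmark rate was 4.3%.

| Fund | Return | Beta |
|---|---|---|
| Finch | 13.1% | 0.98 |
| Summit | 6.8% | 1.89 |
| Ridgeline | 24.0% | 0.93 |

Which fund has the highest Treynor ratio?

Finch: Treynor = (13.1% − 4.3%) / 0.98 = 8.980
Summit: Treynor = (6.8% − 4.3%) / 1.89 = 1.323
Ridgeline: Treynor = (24.0% − 4.3%) / 0.93 = 21.183
Highest: Ridgeline (21.183).

Ridgeline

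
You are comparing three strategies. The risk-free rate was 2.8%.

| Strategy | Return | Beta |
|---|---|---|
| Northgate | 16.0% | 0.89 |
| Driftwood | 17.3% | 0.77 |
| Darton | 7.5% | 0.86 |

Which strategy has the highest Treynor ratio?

Driftwood

Northgate: Treynor = (16.0% − 2.8%) / 0.89 = 14.831
Driftwood: Treynor = (17.3% − 2.8%) / 0.77 = 18.831
Darton: Treynor = (7.5% − 2.8%) / 0.86 = 5.465
Highest: Driftwood (18.831).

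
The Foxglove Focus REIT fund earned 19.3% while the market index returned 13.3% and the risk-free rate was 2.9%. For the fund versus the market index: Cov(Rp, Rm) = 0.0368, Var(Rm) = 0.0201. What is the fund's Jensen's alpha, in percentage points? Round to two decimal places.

β = Cov / Var = 0.0368 / 0.0201 = 1.8308
E[R] = Rf + β(Rm − Rf) = 2.9% + 1.8308 × (13.3% − 2.9%) = 21.9403%
α = Rp − E[R] = 19.3% − 21.9403% = -2.6403

-2.64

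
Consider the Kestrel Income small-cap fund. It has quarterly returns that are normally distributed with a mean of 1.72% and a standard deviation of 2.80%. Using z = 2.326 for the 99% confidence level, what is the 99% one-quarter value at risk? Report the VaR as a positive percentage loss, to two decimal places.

VaR (as % loss) = −(μ − z·σ) = −(1.72% − 2.326 × 2.80%) = −(-4.7928%) = 4.7928%

4.79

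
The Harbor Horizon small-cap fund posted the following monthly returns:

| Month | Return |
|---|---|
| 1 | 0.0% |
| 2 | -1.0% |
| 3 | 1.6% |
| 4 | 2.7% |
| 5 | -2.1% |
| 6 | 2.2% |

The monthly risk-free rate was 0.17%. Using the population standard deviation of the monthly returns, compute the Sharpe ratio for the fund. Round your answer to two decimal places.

μ = (0 − 1 + 1.6 + 2.7 − 2.1 + 2.2) / 6 = 0.5667%
Σ(r − μ)² = 18.1733; population σ = √(18.1733/6) = 1.7404%
Sharpe = (μ − rf) / σ = (0.5667 − 0.17) / 1.7404 = 0.3967 / 1.7404 = 0.2279

0.23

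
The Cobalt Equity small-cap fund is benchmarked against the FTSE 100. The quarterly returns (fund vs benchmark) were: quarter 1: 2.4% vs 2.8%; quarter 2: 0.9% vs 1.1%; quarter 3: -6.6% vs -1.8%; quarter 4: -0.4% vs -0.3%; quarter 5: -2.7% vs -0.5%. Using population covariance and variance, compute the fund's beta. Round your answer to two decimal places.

1.85

r̄p = -1.2800%,  r̄m = 0.2600%
Cov = Σ(rp − r̄p)(rm − r̄m) / 5 = 4.5448
Var(rm) = Σ(rm − r̄m)² / 5 = 2.4584
β = Cov / Var = 4.5448 / 2.4584 = 1.8487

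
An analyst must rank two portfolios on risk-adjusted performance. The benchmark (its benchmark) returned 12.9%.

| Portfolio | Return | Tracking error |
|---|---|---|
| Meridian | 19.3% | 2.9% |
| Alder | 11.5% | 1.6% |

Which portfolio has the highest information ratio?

Meridian: IR = (19.3% − 12.9%) / 2.9% = 2.207
Alder: IR = (11.5% − 12.9%) / 1.6% = -0.875
Highest: Meridian (2.207).

Meridian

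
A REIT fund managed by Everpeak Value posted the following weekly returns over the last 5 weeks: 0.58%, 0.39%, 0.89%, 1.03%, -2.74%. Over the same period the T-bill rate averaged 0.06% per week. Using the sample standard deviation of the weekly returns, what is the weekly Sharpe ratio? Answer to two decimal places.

μ = (0.58 + 0.39 + 0.89 + 1.03 − 2.74) / 5 = 0.0300%
Sample std dev = √[9.8446 / 4] = 1.5688%
Sharpe = (μ − rf) / σ = (0.0300 − 0.06) / 1.5688 = -0.0300 / 1.5688 = -0.0191

-0.02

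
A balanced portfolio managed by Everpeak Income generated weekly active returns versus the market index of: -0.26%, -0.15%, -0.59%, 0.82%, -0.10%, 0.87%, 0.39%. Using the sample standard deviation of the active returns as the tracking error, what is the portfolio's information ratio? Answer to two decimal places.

r̄ = (-0.26 − 0.15 − 0.59 + 0.82 − 0.1 + 0.87 + 0.39) / 7 = 0.1400%
Sample std dev = √[1.8924 / 6] = 0.5616%
IR = r̄ / tracking error = 0.1400 / 0.5616 = 0.2493

0.25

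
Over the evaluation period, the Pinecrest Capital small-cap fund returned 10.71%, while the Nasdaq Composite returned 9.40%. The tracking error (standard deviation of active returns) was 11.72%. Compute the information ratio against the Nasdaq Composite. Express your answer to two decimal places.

0.11

IR = (Rp − Rb) / TE = (10.71% − 9.40%) / 11.72% = 1.31% / 11.72% = 0.1118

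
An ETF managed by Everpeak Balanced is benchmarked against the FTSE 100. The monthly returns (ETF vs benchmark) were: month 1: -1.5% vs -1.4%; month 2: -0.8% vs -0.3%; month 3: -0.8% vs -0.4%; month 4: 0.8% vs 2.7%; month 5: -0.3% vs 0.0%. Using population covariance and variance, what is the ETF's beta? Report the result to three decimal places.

0.544

r̄p = -0.5200%,  r̄m = 0.1200%
Cov = Σ(rp − r̄p)(rm − r̄m) / 5 = 1.0264
Var(rm) = Σ(rm − r̄m)² / 5 = 1.8856
β = Cov / Var = 1.0264 / 1.8856 = 0.5443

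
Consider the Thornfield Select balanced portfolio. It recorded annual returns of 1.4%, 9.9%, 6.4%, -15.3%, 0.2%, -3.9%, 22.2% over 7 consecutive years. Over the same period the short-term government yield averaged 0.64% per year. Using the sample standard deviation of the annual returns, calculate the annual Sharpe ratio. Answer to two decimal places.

r̄ = (1.4 + 9.9 + 6.4 − 15.3 + 0.2 − 3.9 + 22.2) / 7 = 20.90 / 7 = 2.9857%
Σ(r − r̄)² = 820.7086; sample σ = √(820.7086/6) = 11.6955%
Sharpe = (r̄ − rf) / σ = (2.9857 − 0.64) / 11.6955 = 2.3457 / 11.6955 = 0.2006

0.20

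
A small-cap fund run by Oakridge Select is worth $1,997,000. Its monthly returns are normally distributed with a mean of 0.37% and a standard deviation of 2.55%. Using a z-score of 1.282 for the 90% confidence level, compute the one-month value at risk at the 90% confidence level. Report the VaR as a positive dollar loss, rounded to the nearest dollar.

Return at the 90% tail: μ − z·σ = 0.37% − 1.282 × 2.55% = 0.37 − 3.2691 = -2.8991%
VaR = −(-2.8991%) × $1,997,000 = 2.8991% × $1,997,000 = $57,895

$57,895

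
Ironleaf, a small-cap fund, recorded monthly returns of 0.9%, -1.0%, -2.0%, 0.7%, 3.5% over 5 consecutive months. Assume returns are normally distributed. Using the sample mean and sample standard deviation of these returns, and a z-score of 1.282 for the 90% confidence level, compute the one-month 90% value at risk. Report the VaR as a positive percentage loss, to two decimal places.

2.27

r̄ = (0.9 − 1 − 2 + 0.7 + 3.5) / 5 = 2.10 / 5 = 0.4200%
Σ(r − r̄)² = 17.6680; sample σ = √(17.6680/4) = 2.1017%
VaR = −(r̄ − z·σ) = −(0.4200 − 1.282 × 2.1017) = −(-2.2744) = 2.2744%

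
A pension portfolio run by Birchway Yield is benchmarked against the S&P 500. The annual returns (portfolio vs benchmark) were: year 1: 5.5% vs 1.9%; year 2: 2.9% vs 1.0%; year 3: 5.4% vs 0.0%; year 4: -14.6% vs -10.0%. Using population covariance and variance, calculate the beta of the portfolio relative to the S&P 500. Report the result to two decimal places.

r̄p = -0.2000%,  r̄m = -1.7750%
Cov = Σ(rp − r̄p)(rm − r̄m) / 4 = 39.4825
Var(rm) = Σ(rm − r̄m)² / 4 = 23.0019
β = Cov / Var = 39.4825 / 23.0019 = 1.7165

1.72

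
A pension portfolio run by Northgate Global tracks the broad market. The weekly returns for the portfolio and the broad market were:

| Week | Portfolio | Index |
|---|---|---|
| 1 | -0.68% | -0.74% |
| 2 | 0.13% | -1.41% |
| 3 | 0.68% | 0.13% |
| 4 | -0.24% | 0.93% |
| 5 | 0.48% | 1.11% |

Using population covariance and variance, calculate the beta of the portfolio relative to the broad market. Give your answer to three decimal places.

r̄p = 0.0740%,  r̄m = 0.0040%
Cov = Σ(rp − r̄p)(rm − r̄m) / 5 = 0.1433
Var(rm) = Σ(rm − r̄m)² / 5 = 0.9299
β = Cov / Var = 0.1433 / 0.9299 = 0.1541

0.154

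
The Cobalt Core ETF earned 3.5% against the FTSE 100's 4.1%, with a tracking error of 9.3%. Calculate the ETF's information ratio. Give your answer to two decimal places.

IR = (Rp − Rb) / TE = (3.5% − 4.1%) / 9.3% = -0.60% / 9.3% = -0.0645

-0.06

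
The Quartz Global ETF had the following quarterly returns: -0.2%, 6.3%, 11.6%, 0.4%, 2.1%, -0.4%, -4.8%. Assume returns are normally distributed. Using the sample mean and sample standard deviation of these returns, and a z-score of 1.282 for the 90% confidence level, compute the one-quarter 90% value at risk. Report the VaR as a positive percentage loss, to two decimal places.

4.68

r̄ = (-0.2 + 6.3 + 11.6 + 0.4 + 2.1 − 0.4 − 4.8) / 7 = 15.00 / 7 = 2.1429%
Σ(r − r̄)² = 169.9171; sample σ = √(169.9171/6) = 5.3216%
VaR = −(r̄ − z·σ) = −(2.1429 − 1.282 × 5.3216) = −(-4.6794) = 4.6794%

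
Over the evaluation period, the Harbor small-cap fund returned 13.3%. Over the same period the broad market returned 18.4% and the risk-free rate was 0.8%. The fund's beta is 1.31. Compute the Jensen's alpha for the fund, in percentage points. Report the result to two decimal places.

-10.56

CAPM expected return = Rf + β(Rm − Rf) = 0.8% + 1.31 × (18.4% − 0.8%) = 0.8 + 1.31 × 17.60 = 23.8560%
Jensen's α = Rp − E[R] = 13.3% − 23.8560% = -10.5560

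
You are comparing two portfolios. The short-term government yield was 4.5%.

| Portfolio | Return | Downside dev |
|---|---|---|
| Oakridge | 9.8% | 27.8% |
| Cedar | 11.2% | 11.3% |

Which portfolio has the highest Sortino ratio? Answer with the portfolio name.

Cedar

Oakridge: Sortino ratio = (9.8% − 4.5%) / 27.8% = 0.191
Cedar: Sortino ratio = (11.2% − 4.5%) / 11.3% = 0.593
Highest: Cedar (0.593).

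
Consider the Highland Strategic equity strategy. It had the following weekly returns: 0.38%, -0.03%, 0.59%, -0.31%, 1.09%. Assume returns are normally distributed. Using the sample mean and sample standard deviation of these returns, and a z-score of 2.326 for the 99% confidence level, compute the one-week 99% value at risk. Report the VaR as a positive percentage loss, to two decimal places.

0.92

μ = (0.38 − 0.03 + 0.59 − 0.31 + 1.09) / 5 = 1.720 / 5 = 0.3440%
Σ(r − μ)² = (0.38 − 0.3440)² + (-0.03 − 0.3440)² + … = 1.1859
σ = √[1.1859 / 4] = 0.5445%
VaR = −(μ − z·σ) = −(0.3440 − 2.326 × 0.5445) = −(-0.9225) = 0.9225%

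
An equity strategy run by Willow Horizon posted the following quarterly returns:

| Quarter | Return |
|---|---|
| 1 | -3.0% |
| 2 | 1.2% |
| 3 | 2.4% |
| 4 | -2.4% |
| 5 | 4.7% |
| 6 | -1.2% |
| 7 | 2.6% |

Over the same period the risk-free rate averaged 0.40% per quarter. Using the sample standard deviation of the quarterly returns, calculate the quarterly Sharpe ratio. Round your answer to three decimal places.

Mean return r̄ = 4.30 / 7 = 0.6143%
Σ(r − r̄)² = (-3 − 0.6143)² + (1.2 − 0.6143)² + (2.4 − 0.6143)² + … = 49.6086
σ = √[49.6086 / 6] = 2.8754%
Sharpe = (r̄ − rf) / σ = (0.6143 − 0.4) / 2.8754 = 0.2143 / 2.8754 = 0.0745

0.075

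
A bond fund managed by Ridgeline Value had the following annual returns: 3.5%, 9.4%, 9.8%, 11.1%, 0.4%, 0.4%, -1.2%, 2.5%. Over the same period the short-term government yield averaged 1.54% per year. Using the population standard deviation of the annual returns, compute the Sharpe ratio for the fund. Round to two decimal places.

0.65

r̄ = (3.5 + 9.4 + 9.8 + 11.1 + 0.4 + 0.4 − 1.2 + 2.5) / 8 = 35.90 / 8 = 4.4875%
Σ(r − r̄)² = 166.7688; population σ = √(166.7688/8) = 4.5658%
Sharpe = (r̄ − rf) / σ = (4.4875 − 1.54) / 4.5658 = 2.9475 / 4.5658 = 0.6456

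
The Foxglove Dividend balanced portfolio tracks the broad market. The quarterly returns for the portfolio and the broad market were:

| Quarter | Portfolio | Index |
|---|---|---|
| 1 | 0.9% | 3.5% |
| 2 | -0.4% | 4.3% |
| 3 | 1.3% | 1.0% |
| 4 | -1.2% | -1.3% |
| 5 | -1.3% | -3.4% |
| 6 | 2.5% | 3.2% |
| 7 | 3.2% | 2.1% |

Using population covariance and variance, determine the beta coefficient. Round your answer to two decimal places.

r̄p = 0.7143%,  r̄m = 1.3429%
Cov = Σ(rp − r̄p)(rm − r̄m) / 7 = 2.3880
Var(rm) = Σ(rm − r̄m)² / 7 = 6.7167
β = Cov / Var = 2.3880 / 6.7167 = 0.3555

0.36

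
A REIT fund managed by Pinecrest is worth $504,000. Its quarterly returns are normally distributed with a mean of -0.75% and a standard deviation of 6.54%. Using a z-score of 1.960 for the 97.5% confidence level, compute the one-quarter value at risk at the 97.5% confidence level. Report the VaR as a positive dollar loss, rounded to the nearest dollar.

$68,385

Return at the 97.5% tail: μ − z·σ = -0.75% − 1.960 × 6.54% = -0.75 − 12.8184 = -13.5684%
VaR = −(-13.5684%) × $504,000 = 13.5684% × $504,000 = $68,385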